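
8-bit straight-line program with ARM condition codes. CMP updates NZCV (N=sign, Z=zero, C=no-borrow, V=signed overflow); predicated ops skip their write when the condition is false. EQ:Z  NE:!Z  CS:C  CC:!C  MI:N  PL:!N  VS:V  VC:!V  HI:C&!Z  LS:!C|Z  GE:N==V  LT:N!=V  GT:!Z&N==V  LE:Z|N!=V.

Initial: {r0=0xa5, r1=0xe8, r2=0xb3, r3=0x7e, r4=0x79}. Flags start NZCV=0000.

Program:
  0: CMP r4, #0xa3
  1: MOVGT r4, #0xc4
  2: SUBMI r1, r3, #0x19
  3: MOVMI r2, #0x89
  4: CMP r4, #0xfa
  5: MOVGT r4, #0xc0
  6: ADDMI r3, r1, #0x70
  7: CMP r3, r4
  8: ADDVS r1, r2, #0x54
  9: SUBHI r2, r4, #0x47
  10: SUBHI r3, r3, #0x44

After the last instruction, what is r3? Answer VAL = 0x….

VAL = 0x91

0: ✓ CMP  NZCV=1001
1: ✓ MOVGT  r4←0xc4
2: ✓ SUBMI  r1←0x65
3: ✓ MOVMI  r2←0x89
4: ✓ CMP  NZCV=1000
5: · MOVGT
6: ✓ ADDMI  r3←0xd5
7: ✓ CMP  NZCV=0010
8: · ADDVS
9: ✓ SUBHI  r2←0x7d
10: ✓ SUBHI  r3←0x91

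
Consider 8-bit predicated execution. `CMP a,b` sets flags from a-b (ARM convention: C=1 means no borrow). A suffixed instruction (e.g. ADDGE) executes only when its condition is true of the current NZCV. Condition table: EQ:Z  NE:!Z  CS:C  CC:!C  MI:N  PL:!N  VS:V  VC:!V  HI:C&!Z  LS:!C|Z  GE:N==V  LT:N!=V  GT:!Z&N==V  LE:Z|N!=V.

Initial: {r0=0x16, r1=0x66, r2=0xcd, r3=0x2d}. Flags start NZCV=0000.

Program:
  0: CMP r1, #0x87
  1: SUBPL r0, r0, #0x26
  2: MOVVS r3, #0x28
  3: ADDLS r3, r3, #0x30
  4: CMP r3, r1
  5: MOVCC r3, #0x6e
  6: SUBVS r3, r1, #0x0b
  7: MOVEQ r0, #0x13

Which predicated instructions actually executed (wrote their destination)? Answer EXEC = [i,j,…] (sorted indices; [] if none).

0: ✓ CMP  NZCV=1001
1: · SUBPL
2: ✓ MOVVS  r3←0x28
3: ✓ ADDLS  r3←0x58
4: ✓ CMP  NZCV=1000
5: ✓ MOVCC  r3←0x6e
6: · SUBVS
7: · MOVEQ

EXEC = [2,3,5]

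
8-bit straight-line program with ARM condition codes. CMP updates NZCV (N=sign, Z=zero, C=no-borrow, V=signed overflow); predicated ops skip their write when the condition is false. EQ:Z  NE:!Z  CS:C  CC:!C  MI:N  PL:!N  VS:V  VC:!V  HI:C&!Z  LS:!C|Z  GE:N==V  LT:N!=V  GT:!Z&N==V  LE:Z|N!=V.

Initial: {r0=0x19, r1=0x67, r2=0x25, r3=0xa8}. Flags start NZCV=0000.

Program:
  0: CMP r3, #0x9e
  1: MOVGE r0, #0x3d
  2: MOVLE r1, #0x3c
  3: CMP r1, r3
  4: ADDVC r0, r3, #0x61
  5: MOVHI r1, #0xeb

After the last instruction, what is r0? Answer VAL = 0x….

0: ✓ CMP  NZCV=0010
1: ✓ MOVGE  r0←0x3d
2: · MOVLE
3: ✓ CMP  NZCV=1001
4: · ADDVC
5: · MOVHI

VAL = 0x3d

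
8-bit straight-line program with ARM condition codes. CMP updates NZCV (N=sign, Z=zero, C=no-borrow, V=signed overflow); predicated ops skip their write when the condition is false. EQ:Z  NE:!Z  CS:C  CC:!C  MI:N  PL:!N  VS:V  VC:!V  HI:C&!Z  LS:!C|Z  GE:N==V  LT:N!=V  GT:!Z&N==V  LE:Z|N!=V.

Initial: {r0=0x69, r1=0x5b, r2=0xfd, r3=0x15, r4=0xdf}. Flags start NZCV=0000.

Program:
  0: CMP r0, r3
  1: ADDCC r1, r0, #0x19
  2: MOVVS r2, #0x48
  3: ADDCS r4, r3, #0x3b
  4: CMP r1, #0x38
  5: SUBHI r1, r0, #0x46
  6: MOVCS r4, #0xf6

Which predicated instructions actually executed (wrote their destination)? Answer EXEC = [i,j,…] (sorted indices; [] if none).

0: ✓ CMP  NZCV=0010
1: · ADDCC
2: · MOVVS
3: ✓ ADDCS  r4←0x50
4: ✓ CMP  NZCV=0010
5: ✓ SUBHI  r1←0x23
6: ✓ MOVCS  r4←0xf6

EXEC = [3,5,6]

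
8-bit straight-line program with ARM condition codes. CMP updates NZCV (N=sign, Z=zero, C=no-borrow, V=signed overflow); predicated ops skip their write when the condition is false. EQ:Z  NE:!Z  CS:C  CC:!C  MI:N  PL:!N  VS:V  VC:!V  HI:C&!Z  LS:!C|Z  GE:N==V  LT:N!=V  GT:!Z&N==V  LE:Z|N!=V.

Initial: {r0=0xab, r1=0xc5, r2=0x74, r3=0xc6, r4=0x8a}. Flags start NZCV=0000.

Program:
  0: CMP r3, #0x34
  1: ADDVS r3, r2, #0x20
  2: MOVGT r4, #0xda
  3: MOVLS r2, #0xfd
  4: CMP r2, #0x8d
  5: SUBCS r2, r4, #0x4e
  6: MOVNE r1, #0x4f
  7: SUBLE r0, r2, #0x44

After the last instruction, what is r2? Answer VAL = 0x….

0: ✓ CMP  NZCV=1010
1: · ADDVS
2: · MOVGT
3: · MOVLS
4: ✓ CMP  NZCV=1001
5: · SUBCS
6: ✓ MOVNE  r1←0x4f
7: · SUBLE

VAL = 0x74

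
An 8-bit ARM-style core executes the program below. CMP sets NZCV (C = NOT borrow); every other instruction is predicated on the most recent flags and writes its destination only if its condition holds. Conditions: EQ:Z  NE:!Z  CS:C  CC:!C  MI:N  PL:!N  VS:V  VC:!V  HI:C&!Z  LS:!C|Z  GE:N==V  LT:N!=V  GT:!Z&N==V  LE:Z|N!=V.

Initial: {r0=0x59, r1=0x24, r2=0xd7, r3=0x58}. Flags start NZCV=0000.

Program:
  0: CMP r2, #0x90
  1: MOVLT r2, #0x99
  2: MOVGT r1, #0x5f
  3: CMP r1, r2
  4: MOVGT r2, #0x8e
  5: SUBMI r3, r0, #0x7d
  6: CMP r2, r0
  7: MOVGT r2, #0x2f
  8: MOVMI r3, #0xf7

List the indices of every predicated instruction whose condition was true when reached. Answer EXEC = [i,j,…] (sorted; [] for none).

EXEC = [2,4,5]

0: ✓ CMP  NZCV=0010
1: · MOVLT
2: ✓ MOVGT  r1←0x5f
3: ✓ CMP  NZCV=1001
4: ✓ MOVGT  r2←0x8e
5: ✓ SUBMI  r3←0xdc
6: ✓ CMP  NZCV=0011
7: · MOVGT
8: · MOVMI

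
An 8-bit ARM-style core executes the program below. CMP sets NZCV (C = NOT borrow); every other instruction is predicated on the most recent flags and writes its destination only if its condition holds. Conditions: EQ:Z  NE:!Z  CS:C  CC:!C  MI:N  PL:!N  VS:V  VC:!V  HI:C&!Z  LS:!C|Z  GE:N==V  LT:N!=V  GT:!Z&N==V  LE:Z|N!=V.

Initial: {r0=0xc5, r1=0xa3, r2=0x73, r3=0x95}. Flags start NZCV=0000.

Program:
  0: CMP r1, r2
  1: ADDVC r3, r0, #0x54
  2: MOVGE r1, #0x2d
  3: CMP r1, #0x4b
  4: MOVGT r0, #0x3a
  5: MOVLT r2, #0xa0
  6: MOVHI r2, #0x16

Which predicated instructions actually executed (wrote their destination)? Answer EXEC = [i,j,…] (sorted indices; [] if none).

EXEC = [5,6]

[0] flags=0011 → (cmp)
[1] flags=0011 VC?F → skip
[2] flags=0011 GE?F → skip
[3] flags=0011 → (cmp)
[4] flags=0011 GT?F → skip
[5] flags=0011 LT?T → r2=0xa0
[6] flags=0011 HI?T → r2=0x16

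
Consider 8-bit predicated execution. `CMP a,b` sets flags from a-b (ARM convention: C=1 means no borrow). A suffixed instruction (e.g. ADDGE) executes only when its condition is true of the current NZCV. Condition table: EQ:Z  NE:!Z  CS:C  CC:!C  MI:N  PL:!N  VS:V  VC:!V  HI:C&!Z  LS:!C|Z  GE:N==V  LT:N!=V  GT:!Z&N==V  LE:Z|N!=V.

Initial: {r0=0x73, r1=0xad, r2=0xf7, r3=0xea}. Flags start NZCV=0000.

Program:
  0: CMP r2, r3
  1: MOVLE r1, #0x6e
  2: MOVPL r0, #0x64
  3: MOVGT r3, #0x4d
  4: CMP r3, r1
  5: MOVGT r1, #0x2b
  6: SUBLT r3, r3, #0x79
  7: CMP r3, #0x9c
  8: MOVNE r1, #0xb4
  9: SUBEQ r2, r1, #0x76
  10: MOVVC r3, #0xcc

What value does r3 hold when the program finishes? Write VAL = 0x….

0: ✓ CMP  NZCV=0010
1: · MOVLE
2: ✓ MOVPL  r0←0x64
3: ✓ MOVGT  r3←0x4d
4: ✓ CMP  NZCV=1001
5: ✓ MOVGT  r1←0x2b
6: · SUBLT
7: ✓ CMP  NZCV=1001
8: ✓ MOVNE  r1←0xb4
9: · SUBEQ
10: · MOVVC

VAL = 0x4d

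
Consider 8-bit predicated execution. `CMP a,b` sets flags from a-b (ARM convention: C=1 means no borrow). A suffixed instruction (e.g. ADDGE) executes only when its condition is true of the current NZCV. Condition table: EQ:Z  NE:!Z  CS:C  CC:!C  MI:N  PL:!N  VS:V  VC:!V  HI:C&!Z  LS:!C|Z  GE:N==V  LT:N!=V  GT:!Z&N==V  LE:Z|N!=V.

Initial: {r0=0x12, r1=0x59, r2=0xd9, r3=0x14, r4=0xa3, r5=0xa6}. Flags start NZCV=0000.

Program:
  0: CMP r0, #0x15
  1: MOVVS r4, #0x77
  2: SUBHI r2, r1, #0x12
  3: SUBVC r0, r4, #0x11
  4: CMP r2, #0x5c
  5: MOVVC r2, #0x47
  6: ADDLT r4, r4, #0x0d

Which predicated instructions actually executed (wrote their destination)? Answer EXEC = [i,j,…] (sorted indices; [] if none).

0: ✓ CMP  NZCV=1000
1: · MOVVS
2: · SUBHI
3: ✓ SUBVC  r0←0x92
4: ✓ CMP  NZCV=0011
5: · MOVVC
6: ✓ ADDLT  r4←0xb0

EXEC = [3,6]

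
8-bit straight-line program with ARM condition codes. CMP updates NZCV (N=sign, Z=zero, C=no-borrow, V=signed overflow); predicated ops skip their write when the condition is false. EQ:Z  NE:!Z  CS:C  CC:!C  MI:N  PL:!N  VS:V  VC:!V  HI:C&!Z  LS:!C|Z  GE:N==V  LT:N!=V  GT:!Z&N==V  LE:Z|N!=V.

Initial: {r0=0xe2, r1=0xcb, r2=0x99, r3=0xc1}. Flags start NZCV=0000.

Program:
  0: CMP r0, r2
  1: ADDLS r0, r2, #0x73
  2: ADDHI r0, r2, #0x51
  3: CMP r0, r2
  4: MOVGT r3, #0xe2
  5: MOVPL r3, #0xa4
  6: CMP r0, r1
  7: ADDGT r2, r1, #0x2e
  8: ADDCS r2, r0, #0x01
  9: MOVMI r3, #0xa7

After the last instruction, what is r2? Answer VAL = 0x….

VAL = 0xeb

[0] flags=0010 → (cmp)
[1] flags=0010 LS?F → skip
[2] flags=0010 HI?T → r0=0xea
[3] flags=0010 → (cmp)
[4] flags=0010 GT?T → r3=0xe2
[5] flags=0010 PL?T → r3=0xa4
[6] flags=0010 → (cmp)
[7] flags=0010 GT?T → r2=0xf9
[8] flags=0010 CS?T → r2=0xeb
[9] flags=0010 MI?F → skip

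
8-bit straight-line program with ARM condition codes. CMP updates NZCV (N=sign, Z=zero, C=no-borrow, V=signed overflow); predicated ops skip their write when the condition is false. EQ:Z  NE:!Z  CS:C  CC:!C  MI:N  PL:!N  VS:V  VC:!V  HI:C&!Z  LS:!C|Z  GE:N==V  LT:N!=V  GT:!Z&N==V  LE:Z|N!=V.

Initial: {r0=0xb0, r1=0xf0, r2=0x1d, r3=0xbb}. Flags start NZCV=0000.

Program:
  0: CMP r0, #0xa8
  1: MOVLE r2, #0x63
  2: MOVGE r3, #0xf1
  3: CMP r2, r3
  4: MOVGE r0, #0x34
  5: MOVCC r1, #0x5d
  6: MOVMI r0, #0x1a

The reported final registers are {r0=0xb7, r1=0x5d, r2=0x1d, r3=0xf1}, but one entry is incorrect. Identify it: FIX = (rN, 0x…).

0: ✓ CMP  NZCV=0010
1: · MOVLE
2: ✓ MOVGE  r3←0xf1
3: ✓ CMP  NZCV=0000
4: ✓ MOVGE  r0←0x34
5: ✓ MOVCC  r1←0x5d
6: · MOVMI

FIX = (r0, 0x34)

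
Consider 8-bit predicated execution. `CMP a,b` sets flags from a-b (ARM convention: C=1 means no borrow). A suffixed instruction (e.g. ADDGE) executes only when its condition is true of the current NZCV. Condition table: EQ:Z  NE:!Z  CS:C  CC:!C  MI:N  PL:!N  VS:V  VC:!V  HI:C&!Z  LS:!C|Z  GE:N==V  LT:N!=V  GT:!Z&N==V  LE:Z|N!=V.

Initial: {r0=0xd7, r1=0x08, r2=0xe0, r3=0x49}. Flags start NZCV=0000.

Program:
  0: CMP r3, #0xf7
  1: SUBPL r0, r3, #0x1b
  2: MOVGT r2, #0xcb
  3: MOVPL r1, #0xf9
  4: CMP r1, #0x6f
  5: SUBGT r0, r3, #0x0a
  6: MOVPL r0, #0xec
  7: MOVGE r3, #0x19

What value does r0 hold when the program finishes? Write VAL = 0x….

VAL = 0x2e

[0] flags=0000 → (cmp)
[1] flags=0000 PL?T → r0=0x2e
[2] flags=0000 GT?T → r2=0xcb
[3] flags=0000 PL?T → r1=0xf9
[4] flags=1010 → (cmp)
[5] flags=1010 GT?F → skip
[6] flags=1010 PL?F → skip
[7] flags=1010 GE?F → skip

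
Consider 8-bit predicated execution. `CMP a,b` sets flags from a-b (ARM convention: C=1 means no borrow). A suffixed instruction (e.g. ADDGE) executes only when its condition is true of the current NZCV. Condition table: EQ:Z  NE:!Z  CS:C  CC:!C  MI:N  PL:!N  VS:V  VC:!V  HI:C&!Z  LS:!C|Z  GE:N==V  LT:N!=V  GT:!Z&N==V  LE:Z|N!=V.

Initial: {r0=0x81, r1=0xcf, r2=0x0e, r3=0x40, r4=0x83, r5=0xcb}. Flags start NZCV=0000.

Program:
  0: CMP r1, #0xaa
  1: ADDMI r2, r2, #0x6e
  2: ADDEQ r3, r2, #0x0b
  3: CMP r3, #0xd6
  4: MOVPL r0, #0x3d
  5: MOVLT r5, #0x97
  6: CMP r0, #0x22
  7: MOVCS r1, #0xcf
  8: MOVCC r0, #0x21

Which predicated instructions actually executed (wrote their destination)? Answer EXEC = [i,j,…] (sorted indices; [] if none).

[0] flags=0010 → (cmp)
[1] flags=0010 MI?F → skip
[2] flags=0010 EQ?F → skip
[3] flags=0000 → (cmp)
[4] flags=0000 PL?T → r0=0x3d
[5] flags=0000 LT?F → skip
[6] flags=0010 → (cmp)
[7] flags=0010 CS?T → r1=0xcf
[8] flags=0010 CC?F → skip

EXEC = [4,7]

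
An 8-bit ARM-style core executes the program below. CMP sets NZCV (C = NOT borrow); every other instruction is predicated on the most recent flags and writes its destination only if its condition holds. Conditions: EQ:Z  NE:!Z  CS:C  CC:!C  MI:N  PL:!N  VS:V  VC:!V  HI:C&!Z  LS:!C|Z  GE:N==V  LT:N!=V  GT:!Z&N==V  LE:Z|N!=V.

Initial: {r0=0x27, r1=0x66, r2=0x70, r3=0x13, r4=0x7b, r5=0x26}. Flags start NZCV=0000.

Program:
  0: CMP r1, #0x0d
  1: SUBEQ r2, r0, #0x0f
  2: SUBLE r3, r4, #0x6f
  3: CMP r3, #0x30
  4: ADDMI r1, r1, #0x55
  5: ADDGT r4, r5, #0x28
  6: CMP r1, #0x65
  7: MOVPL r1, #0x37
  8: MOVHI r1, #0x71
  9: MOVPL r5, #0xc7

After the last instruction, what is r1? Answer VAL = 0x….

VAL = 0x71

0: ✓ CMP  NZCV=0010
1: · SUBEQ
2: · SUBLE
3: ✓ CMP  NZCV=1000
4: ✓ ADDMI  r1←0xbb
5: · ADDGT
6: ✓ CMP  NZCV=0011
7: ✓ MOVPL  r1←0x37
8: ✓ MOVHI  r1←0x71
9: ✓ MOVPL  r5←0xc7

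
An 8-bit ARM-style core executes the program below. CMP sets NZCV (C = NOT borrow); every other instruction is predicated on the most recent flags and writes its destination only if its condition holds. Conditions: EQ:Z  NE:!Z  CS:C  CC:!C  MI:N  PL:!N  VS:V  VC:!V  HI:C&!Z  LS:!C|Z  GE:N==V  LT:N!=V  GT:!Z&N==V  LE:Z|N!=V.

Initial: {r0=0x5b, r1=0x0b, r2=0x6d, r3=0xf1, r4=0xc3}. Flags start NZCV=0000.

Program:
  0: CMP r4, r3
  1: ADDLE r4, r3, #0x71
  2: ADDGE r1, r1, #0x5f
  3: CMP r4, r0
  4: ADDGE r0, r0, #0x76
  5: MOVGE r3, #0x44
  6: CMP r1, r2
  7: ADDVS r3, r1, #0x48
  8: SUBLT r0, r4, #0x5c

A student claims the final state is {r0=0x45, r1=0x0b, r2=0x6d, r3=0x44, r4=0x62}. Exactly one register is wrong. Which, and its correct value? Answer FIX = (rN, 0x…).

0: ✓ CMP  NZCV=1000
1: ✓ ADDLE  r4←0x62
2: · ADDGE
3: ✓ CMP  NZCV=0010
4: ✓ ADDGE  r0←0xd1
5: ✓ MOVGE  r3←0x44
6: ✓ CMP  NZCV=1000
7: · ADDVS
8: ✓ SUBLT  r0←0x06

FIX = (r0, 0x06)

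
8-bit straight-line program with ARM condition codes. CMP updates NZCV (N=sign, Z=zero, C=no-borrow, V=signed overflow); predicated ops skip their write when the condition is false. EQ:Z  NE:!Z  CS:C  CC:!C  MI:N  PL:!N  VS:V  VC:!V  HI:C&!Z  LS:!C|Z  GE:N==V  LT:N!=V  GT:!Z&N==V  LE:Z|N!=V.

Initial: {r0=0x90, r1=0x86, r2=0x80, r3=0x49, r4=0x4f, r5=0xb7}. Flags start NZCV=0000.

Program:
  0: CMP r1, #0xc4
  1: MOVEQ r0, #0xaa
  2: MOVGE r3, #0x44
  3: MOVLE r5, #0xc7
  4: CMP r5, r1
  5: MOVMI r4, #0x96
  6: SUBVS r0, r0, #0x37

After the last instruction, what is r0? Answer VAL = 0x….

[0] flags=1000 → (cmp)
[1] flags=1000 EQ?F → skip
[2] flags=1000 GE?F → skip
[3] flags=1000 LE?T → r5=0xc7
[4] flags=0010 → (cmp)
[5] flags=0010 MI?F → skip
[6] flags=0010 VS?F → skip

VAL = 0x90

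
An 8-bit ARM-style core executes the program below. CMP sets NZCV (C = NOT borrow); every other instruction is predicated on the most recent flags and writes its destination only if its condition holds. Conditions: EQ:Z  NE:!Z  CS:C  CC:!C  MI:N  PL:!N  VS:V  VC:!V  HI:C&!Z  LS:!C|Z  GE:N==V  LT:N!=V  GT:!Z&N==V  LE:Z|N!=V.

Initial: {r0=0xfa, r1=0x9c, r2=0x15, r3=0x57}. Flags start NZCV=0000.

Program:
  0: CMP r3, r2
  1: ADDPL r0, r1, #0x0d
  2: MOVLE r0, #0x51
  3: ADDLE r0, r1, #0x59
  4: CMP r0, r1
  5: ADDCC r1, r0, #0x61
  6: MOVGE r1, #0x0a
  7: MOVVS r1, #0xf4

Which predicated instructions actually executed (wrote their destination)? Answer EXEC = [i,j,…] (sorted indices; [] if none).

EXEC = [1,6]

0: ✓ CMP  NZCV=0010
1: ✓ ADDPL  r0←0xa9
2: · MOVLE
3: · ADDLE
4: ✓ CMP  NZCV=0010
5: · ADDCC
6: ✓ MOVGE  r1←0x0a
7: · MOVVS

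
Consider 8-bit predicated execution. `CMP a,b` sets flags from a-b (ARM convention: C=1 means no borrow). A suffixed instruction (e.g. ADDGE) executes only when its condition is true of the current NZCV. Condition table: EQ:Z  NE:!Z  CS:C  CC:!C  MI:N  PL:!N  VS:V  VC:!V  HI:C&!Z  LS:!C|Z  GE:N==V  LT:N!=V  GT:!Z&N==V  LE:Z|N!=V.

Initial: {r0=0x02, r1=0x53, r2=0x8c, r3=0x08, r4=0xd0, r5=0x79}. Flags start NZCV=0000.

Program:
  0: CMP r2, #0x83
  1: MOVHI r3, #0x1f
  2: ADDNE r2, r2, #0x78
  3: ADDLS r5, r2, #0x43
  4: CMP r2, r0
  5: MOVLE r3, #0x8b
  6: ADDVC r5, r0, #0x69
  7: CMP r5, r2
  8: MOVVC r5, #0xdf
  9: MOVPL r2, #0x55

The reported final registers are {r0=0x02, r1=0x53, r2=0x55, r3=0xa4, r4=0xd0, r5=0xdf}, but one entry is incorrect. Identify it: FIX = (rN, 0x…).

FIX = (r3, 0x1f)

[0] flags=0010 → (cmp)
[1] flags=0010 HI?T → r3=0x1f
[2] flags=0010 NE?T → r2=0x04
[3] flags=0010 LS?F → skip
[4] flags=0010 → (cmp)
[5] flags=0010 LE?F → skip
[6] flags=0010 VC?T → r5=0x6b
[7] flags=0010 → (cmp)
[8] flags=0010 VC?T → r5=0xdf
[9] flags=0010 PL?T → r2=0x55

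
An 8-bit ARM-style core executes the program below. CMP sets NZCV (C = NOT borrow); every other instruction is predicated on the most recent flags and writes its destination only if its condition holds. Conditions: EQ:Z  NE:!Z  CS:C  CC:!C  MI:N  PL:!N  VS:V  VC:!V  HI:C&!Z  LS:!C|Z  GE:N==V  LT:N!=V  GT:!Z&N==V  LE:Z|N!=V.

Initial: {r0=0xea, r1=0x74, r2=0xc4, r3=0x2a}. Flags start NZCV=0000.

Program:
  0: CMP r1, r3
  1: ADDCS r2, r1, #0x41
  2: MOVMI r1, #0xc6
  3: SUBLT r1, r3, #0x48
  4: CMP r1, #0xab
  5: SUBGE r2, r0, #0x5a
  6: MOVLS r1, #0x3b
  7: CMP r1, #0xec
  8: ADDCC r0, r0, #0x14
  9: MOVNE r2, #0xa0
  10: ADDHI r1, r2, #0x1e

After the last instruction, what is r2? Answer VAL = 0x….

VAL = 0xa0

[0] flags=0010 → (cmp)
[1] flags=0010 CS?T → r2=0xb5
[2] flags=0010 MI?F → skip
[3] flags=0010 LT?F → skip
[4] flags=1001 → (cmp)
[5] flags=1001 GE?T → r2=0x90
[6] flags=1001 LS?T → r1=0x3b
[7] flags=0000 → (cmp)
[8] flags=0000 CC?T → r0=0xfe
[9] flags=0000 NE?T → r2=0xa0
[10] flags=0000 HI?F → skip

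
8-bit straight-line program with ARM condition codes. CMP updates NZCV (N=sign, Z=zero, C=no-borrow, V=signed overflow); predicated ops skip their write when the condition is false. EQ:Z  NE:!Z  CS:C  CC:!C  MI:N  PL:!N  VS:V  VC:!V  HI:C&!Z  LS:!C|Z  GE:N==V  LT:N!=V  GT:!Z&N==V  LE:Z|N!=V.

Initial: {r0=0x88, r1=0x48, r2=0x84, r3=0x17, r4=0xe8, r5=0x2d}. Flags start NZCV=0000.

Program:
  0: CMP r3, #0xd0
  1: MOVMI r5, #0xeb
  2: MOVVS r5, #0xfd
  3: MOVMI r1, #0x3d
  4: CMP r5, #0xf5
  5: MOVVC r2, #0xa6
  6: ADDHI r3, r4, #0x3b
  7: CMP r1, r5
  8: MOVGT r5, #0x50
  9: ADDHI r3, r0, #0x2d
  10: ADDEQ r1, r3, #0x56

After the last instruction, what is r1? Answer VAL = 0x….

[0] flags=0000 → (cmp)
[1] flags=0000 MI?F → skip
[2] flags=0000 VS?F → skip
[3] flags=0000 MI?F → skip
[4] flags=0000 → (cmp)
[5] flags=0000 VC?T → r2=0xa6
[6] flags=0000 HI?F → skip
[7] flags=0010 → (cmp)
[8] flags=0010 GT?T → r5=0x50
[9] flags=0010 HI?T → r3=0xb5
[10] flags=0010 EQ?F → skip

VAL = 0x48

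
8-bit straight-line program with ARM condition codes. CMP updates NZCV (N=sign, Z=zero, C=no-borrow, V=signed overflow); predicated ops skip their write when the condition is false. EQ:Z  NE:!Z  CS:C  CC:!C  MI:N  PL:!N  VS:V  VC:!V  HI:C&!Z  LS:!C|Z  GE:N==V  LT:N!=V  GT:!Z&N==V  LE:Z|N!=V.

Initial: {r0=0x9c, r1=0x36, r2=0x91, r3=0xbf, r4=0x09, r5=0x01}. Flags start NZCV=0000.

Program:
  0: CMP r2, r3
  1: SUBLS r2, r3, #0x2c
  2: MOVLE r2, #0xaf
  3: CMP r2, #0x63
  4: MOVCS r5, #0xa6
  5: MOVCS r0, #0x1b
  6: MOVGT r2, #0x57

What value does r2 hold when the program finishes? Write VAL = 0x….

VAL = 0xaf

[0] flags=1000 → (cmp)
[1] flags=1000 LS?T → r2=0x93
[2] flags=1000 LE?T → r2=0xaf
[3] flags=0011 → (cmp)
[4] flags=0011 CS?T → r5=0xa6
[5] flags=0011 CS?T → r0=0x1b
[6] flags=0011 GT?F → skip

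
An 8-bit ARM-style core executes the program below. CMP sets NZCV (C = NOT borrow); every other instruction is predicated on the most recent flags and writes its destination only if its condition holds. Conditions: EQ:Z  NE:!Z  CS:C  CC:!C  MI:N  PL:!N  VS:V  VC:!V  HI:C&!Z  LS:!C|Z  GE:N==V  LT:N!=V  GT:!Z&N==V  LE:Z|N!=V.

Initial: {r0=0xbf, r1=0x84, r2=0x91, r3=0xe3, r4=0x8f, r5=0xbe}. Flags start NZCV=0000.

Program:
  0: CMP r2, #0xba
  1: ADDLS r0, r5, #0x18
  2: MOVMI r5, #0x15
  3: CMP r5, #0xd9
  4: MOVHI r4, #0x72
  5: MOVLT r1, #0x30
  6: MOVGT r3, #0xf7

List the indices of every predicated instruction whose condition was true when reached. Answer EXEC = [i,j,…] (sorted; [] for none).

EXEC = [1,2,6]

[0] flags=1000 → (cmp)
[1] flags=1000 LS?T → r0=0xd6
[2] flags=1000 MI?T → r5=0x15
[3] flags=0000 → (cmp)
[4] flags=0000 HI?F → skip
[5] flags=0000 LT?F → skip
[6] flags=0000 GT?T → r3=0xf7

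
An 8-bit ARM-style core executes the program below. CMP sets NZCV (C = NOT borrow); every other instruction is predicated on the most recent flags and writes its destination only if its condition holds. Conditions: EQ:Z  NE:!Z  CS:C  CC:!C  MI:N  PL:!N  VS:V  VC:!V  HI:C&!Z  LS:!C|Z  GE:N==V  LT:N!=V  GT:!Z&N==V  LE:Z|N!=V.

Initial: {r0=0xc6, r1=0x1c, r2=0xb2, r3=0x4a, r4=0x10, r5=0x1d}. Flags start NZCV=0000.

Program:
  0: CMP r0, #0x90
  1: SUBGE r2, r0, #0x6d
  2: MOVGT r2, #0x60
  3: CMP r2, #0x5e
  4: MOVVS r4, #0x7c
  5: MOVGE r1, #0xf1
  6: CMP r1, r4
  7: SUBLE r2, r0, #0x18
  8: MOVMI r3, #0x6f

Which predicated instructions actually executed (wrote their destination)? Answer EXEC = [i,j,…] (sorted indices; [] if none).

EXEC = [1,2,5,7,8]

[0] flags=0010 → (cmp)
[1] flags=0010 GE?T → r2=0x59
[2] flags=0010 GT?T → r2=0x60
[3] flags=0010 → (cmp)
[4] flags=0010 VS?F → skip
[5] flags=0010 GE?T → r1=0xf1
[6] flags=1010 → (cmp)
[7] flags=1010 LE?T → r2=0xae
[8] flags=1010 MI?T → r3=0x6f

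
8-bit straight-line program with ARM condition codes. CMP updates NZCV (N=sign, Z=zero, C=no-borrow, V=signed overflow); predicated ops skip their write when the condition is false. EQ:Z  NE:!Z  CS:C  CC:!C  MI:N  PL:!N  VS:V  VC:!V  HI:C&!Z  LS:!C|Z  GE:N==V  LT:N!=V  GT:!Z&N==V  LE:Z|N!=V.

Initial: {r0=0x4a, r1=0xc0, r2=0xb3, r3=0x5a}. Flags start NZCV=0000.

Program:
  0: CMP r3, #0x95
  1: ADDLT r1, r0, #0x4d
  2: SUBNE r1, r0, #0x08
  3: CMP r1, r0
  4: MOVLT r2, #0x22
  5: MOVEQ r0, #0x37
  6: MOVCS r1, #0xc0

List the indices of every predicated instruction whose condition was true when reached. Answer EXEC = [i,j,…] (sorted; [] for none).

EXEC = [2,4]

[0] flags=1001 → (cmp)
[1] flags=1001 LT?F → skip
[2] flags=1001 NE?T → r1=0x42
[3] flags=1000 → (cmp)
[4] flags=1000 LT?T → r2=0x22
[5] flags=1000 EQ?F → skip
[6] flags=1000 CS?F → skip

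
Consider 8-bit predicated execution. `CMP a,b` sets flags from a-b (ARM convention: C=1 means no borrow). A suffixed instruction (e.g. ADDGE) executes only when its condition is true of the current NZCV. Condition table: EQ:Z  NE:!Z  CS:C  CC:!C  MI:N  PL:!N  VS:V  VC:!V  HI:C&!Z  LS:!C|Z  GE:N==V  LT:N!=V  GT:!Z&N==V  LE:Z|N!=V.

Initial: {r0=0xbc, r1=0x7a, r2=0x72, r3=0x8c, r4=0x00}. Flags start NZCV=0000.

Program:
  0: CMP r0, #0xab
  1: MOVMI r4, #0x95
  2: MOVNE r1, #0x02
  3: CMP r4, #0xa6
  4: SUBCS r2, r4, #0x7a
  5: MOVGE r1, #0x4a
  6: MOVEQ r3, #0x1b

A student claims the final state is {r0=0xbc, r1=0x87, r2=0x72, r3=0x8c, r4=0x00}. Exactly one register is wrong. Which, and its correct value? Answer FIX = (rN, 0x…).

FIX = (r1, 0x4a)

0: ✓ CMP  NZCV=0010
1: · MOVMI
2: ✓ MOVNE  r1←0x02
3: ✓ CMP  NZCV=0000
4: · SUBCS
5: ✓ MOVGE  r1←0x4a
6: · MOVEQ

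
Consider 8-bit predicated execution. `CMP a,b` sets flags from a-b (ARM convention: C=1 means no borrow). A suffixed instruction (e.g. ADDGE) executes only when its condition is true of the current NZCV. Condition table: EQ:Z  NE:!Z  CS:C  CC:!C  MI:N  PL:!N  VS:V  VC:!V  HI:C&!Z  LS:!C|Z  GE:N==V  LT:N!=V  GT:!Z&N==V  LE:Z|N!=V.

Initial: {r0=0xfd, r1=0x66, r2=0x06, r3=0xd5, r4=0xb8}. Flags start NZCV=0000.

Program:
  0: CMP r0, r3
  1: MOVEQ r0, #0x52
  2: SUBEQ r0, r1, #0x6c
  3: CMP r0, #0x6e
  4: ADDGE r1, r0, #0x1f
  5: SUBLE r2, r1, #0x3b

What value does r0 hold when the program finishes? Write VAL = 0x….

[0] flags=0010 → (cmp)
[1] flags=0010 EQ?F → skip
[2] flags=0010 EQ?F → skip
[3] flags=1010 → (cmp)
[4] flags=1010 GE?F → skip
[5] flags=1010 LE?T → r2=0x2b

VAL = 0xfd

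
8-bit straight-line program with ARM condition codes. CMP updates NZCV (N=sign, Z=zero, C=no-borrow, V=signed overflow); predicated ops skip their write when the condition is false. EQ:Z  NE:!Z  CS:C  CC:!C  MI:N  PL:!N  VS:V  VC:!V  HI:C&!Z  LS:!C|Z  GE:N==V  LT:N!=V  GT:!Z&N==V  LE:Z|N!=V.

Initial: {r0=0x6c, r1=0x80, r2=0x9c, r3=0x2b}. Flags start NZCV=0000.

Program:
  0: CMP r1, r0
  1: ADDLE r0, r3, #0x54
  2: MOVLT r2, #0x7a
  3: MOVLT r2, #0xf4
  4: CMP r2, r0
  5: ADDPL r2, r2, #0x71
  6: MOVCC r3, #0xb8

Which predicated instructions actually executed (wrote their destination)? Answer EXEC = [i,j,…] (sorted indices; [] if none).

EXEC = [1,2,3,5]

[0] flags=0011 → (cmp)
[1] flags=0011 LE?T → r0=0x7f
[2] flags=0011 LT?T → r2=0x7a
[3] flags=0011 LT?T → r2=0xf4
[4] flags=0011 → (cmp)
[5] flags=0011 PL?T → r2=0x65
[6] flags=0011 CC?F → skip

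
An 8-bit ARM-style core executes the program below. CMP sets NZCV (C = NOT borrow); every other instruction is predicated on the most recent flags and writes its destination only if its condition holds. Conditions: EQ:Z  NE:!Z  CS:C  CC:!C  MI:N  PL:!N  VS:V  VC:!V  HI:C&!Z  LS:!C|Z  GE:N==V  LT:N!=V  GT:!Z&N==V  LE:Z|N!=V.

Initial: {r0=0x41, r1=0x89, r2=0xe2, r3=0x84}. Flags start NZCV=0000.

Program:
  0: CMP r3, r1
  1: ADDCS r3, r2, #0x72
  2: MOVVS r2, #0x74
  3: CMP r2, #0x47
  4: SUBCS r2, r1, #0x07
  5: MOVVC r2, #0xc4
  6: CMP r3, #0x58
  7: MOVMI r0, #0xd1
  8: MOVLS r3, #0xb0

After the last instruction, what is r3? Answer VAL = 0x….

[0] flags=1000 → (cmp)
[1] flags=1000 CS?F → skip
[2] flags=1000 VS?F → skip
[3] flags=1010 → (cmp)
[4] flags=1010 CS?T → r2=0x82
[5] flags=1010 VC?T → r2=0xc4
[6] flags=0011 → (cmp)
[7] flags=0011 MI?F → skip
[8] flags=0011 LS?F → skip

VAL = 0x84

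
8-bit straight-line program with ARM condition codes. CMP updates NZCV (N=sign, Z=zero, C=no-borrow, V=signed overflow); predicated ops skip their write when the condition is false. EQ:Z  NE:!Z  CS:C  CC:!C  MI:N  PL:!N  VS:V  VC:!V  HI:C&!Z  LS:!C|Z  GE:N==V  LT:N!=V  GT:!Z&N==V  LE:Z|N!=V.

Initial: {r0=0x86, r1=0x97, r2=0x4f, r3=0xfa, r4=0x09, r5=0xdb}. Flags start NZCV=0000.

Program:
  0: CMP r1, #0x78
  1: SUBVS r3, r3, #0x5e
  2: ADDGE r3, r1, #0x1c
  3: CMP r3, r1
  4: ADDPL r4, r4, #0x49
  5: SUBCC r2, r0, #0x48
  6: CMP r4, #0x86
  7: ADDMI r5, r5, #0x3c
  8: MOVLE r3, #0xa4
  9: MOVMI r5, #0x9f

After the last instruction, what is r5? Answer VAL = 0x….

VAL = 0x9f

0: ✓ CMP  NZCV=0011
1: ✓ SUBVS  r3←0x9c
2: · ADDGE
3: ✓ CMP  NZCV=0010
4: ✓ ADDPL  r4←0x52
5: · SUBCC
6: ✓ CMP  NZCV=1001
7: ✓ ADDMI  r5←0x17
8: · MOVLE
9: ✓ MOVMI  r5←0x9f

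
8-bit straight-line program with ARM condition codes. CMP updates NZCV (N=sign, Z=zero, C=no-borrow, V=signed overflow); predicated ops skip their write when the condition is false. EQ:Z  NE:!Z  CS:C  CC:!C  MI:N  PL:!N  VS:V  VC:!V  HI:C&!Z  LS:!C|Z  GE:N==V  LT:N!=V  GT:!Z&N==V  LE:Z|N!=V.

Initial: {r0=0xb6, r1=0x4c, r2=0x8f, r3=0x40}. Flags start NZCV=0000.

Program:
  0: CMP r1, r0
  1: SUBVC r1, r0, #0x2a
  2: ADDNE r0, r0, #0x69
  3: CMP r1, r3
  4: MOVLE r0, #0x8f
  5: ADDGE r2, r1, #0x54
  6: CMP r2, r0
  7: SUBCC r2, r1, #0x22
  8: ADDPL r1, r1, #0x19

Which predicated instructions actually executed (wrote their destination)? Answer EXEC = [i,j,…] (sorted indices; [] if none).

[0] flags=1001 → (cmp)
[1] flags=1001 VC?F → skip
[2] flags=1001 NE?T → r0=0x1f
[3] flags=0010 → (cmp)
[4] flags=0010 LE?F → skip
[5] flags=0010 GE?T → r2=0xa0
[6] flags=1010 → (cmp)
[7] flags=1010 CC?F → skip
[8] flags=1010 PL?F → skip

EXEC = [2,5]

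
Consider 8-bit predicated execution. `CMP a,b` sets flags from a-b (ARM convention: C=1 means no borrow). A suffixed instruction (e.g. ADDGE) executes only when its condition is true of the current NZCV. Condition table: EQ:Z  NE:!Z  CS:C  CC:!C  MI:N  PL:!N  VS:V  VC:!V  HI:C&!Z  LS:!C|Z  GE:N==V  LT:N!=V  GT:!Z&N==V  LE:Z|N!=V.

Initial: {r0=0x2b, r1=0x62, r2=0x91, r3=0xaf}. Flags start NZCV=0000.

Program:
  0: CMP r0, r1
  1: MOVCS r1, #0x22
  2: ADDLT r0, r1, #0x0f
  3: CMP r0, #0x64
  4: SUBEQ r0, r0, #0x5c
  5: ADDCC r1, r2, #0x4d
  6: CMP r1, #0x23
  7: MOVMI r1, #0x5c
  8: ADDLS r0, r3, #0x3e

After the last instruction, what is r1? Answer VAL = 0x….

VAL = 0x62

0: ✓ CMP  NZCV=1000
1: · MOVCS
2: ✓ ADDLT  r0←0x71
3: ✓ CMP  NZCV=0010
4: · SUBEQ
5: · ADDCC
6: ✓ CMP  NZCV=0010
7: · MOVMI
8: · ADDLS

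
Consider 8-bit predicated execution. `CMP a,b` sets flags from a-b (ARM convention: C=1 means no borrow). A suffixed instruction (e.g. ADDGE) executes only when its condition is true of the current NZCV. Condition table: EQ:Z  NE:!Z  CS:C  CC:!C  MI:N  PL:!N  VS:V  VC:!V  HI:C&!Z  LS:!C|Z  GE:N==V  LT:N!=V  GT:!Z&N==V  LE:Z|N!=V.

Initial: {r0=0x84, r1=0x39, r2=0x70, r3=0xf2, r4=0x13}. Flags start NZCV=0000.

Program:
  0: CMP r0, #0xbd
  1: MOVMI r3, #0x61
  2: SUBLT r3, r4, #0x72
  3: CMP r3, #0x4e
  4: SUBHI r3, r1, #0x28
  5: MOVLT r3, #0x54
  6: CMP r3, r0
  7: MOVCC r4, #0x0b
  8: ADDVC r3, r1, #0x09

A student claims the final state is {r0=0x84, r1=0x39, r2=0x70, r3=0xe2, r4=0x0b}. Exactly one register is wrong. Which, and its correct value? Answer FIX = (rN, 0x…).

0: ✓ CMP  NZCV=1000
1: ✓ MOVMI  r3←0x61
2: ✓ SUBLT  r3←0xa1
3: ✓ CMP  NZCV=0011
4: ✓ SUBHI  r3←0x11
5: ✓ MOVLT  r3←0x54
6: ✓ CMP  NZCV=1001
7: ✓ MOVCC  r4←0x0b
8: · ADDVC

FIX = (r3, 0x54)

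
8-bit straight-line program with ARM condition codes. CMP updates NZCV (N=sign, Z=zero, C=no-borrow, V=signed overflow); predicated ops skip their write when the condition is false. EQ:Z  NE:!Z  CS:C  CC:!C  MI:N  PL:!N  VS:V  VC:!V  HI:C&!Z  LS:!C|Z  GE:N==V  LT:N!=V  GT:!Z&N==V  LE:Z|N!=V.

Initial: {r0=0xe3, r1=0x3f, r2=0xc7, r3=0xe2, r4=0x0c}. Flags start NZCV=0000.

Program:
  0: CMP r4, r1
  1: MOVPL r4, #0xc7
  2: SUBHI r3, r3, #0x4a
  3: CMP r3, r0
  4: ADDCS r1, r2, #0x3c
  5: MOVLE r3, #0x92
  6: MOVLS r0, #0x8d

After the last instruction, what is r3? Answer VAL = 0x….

VAL = 0x92

0: ✓ CMP  NZCV=1000
1: · MOVPL
2: · SUBHI
3: ✓ CMP  NZCV=1000
4: · ADDCS
5: ✓ MOVLE  r3←0x92
6: ✓ MOVLS  r0←0x8d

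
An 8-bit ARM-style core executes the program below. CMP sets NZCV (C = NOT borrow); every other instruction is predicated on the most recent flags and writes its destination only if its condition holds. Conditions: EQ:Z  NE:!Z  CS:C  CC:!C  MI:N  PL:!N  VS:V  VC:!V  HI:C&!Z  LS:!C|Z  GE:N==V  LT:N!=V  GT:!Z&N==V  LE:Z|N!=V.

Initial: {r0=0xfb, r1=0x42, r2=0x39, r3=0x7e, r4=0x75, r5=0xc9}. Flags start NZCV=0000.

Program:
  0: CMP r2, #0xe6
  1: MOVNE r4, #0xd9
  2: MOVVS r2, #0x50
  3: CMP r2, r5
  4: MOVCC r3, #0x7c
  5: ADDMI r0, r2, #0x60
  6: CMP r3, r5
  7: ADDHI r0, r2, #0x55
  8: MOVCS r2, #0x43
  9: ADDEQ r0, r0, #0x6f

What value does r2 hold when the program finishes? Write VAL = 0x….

VAL = 0x39

[0] flags=0000 → (cmp)
[1] flags=0000 NE?T → r4=0xd9
[2] flags=0000 VS?F → skip
[3] flags=0000 → (cmp)
[4] flags=0000 CC?T → r3=0x7c
[5] flags=0000 MI?F → skip
[6] flags=1001 → (cmp)
[7] flags=1001 HI?F → skip
[8] flags=1001 CS?F → skip
[9] flags=1001 EQ?F → skip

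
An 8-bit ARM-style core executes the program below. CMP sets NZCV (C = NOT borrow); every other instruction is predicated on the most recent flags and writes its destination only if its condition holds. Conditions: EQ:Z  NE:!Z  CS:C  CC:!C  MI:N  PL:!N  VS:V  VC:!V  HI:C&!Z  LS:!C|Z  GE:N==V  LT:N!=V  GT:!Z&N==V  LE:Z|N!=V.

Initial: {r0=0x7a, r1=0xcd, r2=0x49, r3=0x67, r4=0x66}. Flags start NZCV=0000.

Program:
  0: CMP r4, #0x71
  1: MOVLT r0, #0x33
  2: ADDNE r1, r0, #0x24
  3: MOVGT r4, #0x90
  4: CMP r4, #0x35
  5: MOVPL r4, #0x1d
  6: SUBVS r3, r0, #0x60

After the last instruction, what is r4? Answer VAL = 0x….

[0] flags=1000 → (cmp)
[1] flags=1000 LT?T → r0=0x33
[2] flags=1000 NE?T → r1=0x57
[3] flags=1000 GT?F → skip
[4] flags=0010 → (cmp)
[5] flags=0010 PL?T → r4=0x1d
[6] flags=0010 VS?F → skip

VAL = 0x1d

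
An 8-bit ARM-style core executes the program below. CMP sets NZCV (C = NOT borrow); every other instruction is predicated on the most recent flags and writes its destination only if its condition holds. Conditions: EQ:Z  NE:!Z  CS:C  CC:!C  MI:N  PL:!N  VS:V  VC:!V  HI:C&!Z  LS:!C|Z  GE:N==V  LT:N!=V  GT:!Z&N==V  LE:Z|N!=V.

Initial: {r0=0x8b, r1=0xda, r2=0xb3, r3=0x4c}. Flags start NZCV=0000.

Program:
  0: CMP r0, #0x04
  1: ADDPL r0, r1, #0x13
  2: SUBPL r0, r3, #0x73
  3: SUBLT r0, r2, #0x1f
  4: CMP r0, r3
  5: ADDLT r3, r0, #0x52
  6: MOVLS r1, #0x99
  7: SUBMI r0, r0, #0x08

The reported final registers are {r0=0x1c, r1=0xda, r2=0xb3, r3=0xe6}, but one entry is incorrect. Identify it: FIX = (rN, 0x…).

FIX = (r0, 0x94)

[0] flags=1010 → (cmp)
[1] flags=1010 PL?F → skip
[2] flags=1010 PL?F → skip
[3] flags=1010 LT?T → r0=0x94
[4] flags=0011 → (cmp)
[5] flags=0011 LT?T → r3=0xe6
[6] flags=0011 LS?F → skip
[7] flags=0011 MI?F → skip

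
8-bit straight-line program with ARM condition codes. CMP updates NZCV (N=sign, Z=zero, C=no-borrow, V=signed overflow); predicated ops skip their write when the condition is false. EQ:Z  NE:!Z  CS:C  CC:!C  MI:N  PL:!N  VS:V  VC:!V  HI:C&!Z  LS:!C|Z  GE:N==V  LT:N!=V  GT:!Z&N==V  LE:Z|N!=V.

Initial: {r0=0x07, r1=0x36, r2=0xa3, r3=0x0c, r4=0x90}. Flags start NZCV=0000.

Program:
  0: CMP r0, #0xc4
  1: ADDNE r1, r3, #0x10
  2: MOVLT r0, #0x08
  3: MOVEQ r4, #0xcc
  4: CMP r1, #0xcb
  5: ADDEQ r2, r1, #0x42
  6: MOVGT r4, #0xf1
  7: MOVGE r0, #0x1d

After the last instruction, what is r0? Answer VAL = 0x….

[0] flags=0000 → (cmp)
[1] flags=0000 NE?T → r1=0x1c
[2] flags=0000 LT?F → skip
[3] flags=0000 EQ?F → skip
[4] flags=0000 → (cmp)
[5] flags=0000 EQ?F → skip
[6] flags=0000 GT?T → r4=0xf1
[7] flags=0000 GE?T → r0=0x1d

VAL = 0x1d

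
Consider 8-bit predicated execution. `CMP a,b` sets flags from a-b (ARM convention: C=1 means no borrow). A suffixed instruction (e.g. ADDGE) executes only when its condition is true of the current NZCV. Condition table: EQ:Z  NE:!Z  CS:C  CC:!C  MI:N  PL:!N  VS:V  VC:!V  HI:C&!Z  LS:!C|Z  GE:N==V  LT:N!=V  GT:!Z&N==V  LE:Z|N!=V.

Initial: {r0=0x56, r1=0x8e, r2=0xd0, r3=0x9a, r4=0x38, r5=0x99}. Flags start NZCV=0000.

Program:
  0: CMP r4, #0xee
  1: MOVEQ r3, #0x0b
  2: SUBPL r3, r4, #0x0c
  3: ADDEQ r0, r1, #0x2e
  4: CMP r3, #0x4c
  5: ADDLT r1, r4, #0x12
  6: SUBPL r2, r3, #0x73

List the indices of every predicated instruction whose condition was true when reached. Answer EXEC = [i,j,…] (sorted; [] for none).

EXEC = [2,5]

0: ✓ CMP  NZCV=0000
1: · MOVEQ
2: ✓ SUBPL  r3←0x2c
3: · ADDEQ
4: ✓ CMP  NZCV=1000
5: ✓ ADDLT  r1←0x4a
6: · SUBPL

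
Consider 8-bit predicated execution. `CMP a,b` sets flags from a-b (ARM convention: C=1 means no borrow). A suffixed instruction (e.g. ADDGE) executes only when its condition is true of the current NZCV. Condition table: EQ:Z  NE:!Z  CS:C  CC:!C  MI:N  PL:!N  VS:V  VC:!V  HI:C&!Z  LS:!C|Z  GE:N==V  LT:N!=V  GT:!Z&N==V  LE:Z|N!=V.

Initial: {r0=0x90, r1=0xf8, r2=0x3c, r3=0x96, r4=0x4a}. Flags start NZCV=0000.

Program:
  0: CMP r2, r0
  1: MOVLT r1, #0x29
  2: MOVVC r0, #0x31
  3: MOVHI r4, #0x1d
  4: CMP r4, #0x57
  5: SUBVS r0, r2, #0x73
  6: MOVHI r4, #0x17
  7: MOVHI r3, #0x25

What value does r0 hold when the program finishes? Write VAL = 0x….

VAL = 0x90

0: ✓ CMP  NZCV=1001
1: · MOVLT
2: · MOVVC
3: · MOVHI
4: ✓ CMP  NZCV=1000
5: · SUBVS
6: · MOVHI
7: · MOVHI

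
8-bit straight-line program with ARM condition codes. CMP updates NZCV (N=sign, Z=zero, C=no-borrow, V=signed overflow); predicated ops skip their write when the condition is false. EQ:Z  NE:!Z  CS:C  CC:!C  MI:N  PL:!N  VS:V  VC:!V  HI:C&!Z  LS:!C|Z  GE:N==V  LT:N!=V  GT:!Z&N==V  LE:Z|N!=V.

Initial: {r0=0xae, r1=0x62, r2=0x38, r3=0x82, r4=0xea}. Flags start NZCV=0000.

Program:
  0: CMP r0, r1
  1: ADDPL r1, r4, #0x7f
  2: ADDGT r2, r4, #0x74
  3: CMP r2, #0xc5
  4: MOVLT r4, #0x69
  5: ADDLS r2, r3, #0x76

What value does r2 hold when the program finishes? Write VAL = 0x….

0: ✓ CMP  NZCV=0011
1: ✓ ADDPL  r1←0x69
2: · ADDGT
3: ✓ CMP  NZCV=0000
4: · MOVLT
5: ✓ ADDLS  r2←0xf8

VAL = 0xf8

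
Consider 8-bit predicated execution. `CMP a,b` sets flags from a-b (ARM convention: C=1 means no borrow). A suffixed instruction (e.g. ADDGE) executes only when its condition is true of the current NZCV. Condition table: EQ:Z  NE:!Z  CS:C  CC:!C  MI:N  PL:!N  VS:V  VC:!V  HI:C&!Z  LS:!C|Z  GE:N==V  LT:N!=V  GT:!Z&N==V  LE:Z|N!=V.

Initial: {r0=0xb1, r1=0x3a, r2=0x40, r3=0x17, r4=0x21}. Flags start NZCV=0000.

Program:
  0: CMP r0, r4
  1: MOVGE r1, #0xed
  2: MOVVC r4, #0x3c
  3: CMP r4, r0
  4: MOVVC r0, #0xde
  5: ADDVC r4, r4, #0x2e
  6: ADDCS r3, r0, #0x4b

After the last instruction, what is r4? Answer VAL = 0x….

[0] flags=1010 → (cmp)
[1] flags=1010 GE?F → skip
[2] flags=1010 VC?T → r4=0x3c
[3] flags=1001 → (cmp)
[4] flags=1001 VC?F → skip
[5] flags=1001 VC?F → skip
[6] flags=1001 CS?F → skip

VAL = 0x3c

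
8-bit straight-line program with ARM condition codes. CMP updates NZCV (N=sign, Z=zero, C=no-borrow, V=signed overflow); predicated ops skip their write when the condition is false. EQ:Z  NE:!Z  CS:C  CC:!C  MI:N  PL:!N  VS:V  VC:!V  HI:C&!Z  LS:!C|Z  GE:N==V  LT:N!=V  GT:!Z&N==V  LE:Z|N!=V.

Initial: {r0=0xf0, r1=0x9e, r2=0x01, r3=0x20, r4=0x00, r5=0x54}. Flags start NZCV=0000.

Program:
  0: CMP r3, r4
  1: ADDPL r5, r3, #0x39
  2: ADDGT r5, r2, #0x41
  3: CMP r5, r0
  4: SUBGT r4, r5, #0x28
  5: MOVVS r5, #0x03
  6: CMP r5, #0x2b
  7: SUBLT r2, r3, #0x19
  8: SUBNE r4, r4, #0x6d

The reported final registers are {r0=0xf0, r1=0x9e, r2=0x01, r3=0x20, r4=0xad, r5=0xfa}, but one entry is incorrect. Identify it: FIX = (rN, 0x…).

[0] flags=0010 → (cmp)
[1] flags=0010 PL?T → r5=0x59
[2] flags=0010 GT?T → r5=0x42
[3] flags=0000 → (cmp)
[4] flags=0000 GT?T → r4=0x1a
[5] flags=0000 VS?F → skip
[6] flags=0010 → (cmp)
[7] flags=0010 LT?F → skip
[8] flags=0010 NE?T → r4=0xad

FIX = (r5, 0x42)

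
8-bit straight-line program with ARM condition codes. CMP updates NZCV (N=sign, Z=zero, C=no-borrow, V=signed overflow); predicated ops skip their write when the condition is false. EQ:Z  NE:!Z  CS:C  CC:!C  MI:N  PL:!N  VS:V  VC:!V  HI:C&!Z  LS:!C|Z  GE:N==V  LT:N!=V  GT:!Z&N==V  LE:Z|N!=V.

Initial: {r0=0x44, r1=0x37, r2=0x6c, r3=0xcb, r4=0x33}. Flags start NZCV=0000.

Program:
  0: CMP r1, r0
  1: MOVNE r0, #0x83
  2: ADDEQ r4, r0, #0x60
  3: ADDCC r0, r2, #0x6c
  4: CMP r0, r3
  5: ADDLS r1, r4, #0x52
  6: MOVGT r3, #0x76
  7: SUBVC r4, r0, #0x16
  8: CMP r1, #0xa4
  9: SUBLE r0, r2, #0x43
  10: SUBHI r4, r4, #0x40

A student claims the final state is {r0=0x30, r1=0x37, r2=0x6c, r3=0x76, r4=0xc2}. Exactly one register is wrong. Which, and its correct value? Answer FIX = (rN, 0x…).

[0] flags=1000 → (cmp)
[1] flags=1000 NE?T → r0=0x83
[2] flags=1000 EQ?F → skip
[3] flags=1000 CC?T → r0=0xd8
[4] flags=0010 → (cmp)
[5] flags=0010 LS?F → skip
[6] flags=0010 GT?T → r3=0x76
[7] flags=0010 VC?T → r4=0xc2
[8] flags=1001 → (cmp)
[9] flags=1001 LE?F → skip
[10] flags=1001 HI?F → skip

FIX = (r0, 0xd8)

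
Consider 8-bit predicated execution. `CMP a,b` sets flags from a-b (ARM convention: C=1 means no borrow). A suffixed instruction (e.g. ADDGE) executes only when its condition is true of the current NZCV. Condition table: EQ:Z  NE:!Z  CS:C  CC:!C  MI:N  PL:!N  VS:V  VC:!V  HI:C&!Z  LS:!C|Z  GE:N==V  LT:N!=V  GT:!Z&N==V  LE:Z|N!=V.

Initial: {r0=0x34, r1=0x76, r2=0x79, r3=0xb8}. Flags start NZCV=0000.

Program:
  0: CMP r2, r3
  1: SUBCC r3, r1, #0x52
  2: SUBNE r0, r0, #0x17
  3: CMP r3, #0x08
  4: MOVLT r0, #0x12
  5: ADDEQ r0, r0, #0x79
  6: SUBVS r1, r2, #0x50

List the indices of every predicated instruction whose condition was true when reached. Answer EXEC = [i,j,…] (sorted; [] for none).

EXEC = [1,2]

[0] flags=1001 → (cmp)
[1] flags=1001 CC?T → r3=0x24
[2] flags=1001 NE?T → r0=0x1d
[3] flags=0010 → (cmp)
[4] flags=0010 LT?F → skip
[5] flags=0010 EQ?F → skip
[6] flags=0010 VS?F → skip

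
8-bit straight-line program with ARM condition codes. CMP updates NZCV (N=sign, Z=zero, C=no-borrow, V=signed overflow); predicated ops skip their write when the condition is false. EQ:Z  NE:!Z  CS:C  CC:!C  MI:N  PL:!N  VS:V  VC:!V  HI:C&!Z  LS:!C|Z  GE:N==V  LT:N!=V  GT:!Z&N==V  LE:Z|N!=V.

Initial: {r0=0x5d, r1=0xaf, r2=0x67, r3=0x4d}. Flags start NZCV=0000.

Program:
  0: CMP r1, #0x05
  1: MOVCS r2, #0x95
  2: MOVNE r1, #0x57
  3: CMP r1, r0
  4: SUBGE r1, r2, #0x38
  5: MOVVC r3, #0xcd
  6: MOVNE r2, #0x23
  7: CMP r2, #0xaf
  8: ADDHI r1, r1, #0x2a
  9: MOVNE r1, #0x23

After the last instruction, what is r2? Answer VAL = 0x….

[0] flags=1010 → (cmp)
[1] flags=1010 CS?T → r2=0x95
[2] flags=1010 NE?T → r1=0x57
[3] flags=1000 → (cmp)
[4] flags=1000 GE?F → skip
[5] flags=1000 VC?T → r3=0xcd
[6] flags=1000 NE?T → r2=0x23
[7] flags=0000 → (cmp)
[8] flags=0000 HI?F → skip
[9] flags=0000 NE?T → r1=0x23

VAL = 0x23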